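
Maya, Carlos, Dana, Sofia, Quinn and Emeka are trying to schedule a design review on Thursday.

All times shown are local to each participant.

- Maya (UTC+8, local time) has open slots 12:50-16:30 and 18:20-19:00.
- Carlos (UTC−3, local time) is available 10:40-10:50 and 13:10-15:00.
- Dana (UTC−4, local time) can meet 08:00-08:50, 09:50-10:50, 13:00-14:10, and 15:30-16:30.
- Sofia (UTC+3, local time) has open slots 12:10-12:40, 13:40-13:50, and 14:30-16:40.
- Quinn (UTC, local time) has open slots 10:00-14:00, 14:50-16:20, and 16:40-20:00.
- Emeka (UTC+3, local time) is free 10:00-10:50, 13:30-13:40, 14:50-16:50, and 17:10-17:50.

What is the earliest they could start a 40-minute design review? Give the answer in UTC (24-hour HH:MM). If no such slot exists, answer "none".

Maya → UTC: 04:50–08:30, 10:20–11:00.
Carlos → UTC: 13:40–13:50, 16:10–18:00.
Dana → UTC: 12:00–12:50, 13:50–14:50, 17:00–18:10, 19:30–20:30.
Sofia → UTC: 09:10–09:40, 10:40–10:50, 11:30–13:40.
Quinn → UTC: 10:00–14:00, 14:50–16:20, 16:40–20:00.
Emeka → UTC: 07:00–07:50, 10:30–10:40, 11:50–13:50, 14:10–14:50.
Maya ∩ Carlos: (none).
Maya ∩ Carlos ∩ Dana: (none).
Maya ∩ Carlos ∩ Dana ∩ Sofia: (none).
Maya ∩ Carlos ∩ Dana ∩ Sofia ∩ Quinn: (none).
Maya ∩ Carlos ∩ Dana ∩ Sofia ∩ Quinn ∩ Emeka: (none).
Windows ≥ 40 min: (none).

none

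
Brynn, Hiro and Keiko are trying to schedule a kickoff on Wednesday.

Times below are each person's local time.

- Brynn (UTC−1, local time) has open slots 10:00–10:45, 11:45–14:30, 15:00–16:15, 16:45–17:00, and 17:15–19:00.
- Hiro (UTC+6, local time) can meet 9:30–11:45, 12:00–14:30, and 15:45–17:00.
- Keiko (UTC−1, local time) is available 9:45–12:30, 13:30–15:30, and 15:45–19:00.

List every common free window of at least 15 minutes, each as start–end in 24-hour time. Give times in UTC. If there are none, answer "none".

none

Brynn → UTC: 11:00–11:45, 12:45–15:30, 16:00–17:15, 17:45–18:00, 18:15–20:00.
Hiro → UTC: 03:30–05:45, 06:00–08:30, 09:45–11:00.
Keiko → UTC: 10:45–13:30, 14:30–16:30, 16:45–20:00.
Brynn ∩ Hiro: (none).
Brynn ∩ Hiro ∩ Keiko: (none).
Windows ≥ 15 min: (none).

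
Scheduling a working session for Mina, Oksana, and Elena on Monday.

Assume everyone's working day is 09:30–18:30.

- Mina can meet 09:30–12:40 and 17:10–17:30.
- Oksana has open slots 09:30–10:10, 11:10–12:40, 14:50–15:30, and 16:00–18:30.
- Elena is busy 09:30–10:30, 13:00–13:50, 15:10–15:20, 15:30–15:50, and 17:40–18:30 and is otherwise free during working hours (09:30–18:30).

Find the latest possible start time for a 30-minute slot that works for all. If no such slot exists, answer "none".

12:10

Elena free within 09:30–18:30: 10:30–13:00, 13:50–15:10, 15:20–15:30, 15:50–17:40.
Mina ∩ Oksana: 09:30–10:10, 11:10–12:40, 17:10–17:30.
Mina ∩ Oksana ∩ Elena: 11:10–12:40, 17:10–17:30.
Windows ≥ 30 min: 11:10–12:40.
Latest start in the last window 11:10–12:40 is 12:40 − 30 min = 12:10.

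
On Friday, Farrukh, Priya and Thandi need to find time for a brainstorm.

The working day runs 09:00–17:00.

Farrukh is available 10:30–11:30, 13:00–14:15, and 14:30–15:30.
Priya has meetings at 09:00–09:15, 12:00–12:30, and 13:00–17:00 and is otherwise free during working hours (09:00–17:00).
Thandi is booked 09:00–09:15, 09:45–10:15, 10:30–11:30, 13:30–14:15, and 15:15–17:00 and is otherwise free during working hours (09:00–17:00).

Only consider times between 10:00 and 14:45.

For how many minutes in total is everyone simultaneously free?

Priya free within 09:00–17:00: 09:15–12:00, 12:30–13:00.
Thandi free within 09:00–17:00: 09:15–09:45, 10:15–10:30, 11:30–13:30, 14:15–15:15.
Farrukh ∩ Priya: 10:30–11:30.
Farrukh ∩ Priya ∩ Thandi: (none).
Restricted to 10:00–14:45: (none).
Total common minutes: 0.

0 minutes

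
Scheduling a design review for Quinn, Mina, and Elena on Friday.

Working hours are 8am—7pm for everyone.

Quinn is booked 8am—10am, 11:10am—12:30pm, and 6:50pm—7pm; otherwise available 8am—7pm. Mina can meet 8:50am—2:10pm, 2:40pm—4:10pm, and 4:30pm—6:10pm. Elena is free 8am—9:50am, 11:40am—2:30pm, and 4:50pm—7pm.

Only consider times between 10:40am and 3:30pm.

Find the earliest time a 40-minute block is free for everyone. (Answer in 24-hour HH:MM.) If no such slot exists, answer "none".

12:30

Quinn free within 08:00–19:00: 10:00–11:10, 12:30–18:50.
Quinn ∩ Mina: 10:00–11:10, 12:30–14:10, 14:40–16:10, 16:30–18:10.
Quinn ∩ Mina ∩ Elena: 12:30–14:10, 16:50–18:10.
Restricted to 10:40–15:30: 12:30–14:10.
Windows ≥ 40 min: 12:30–14:10.
Earliest such window starts at 12:30.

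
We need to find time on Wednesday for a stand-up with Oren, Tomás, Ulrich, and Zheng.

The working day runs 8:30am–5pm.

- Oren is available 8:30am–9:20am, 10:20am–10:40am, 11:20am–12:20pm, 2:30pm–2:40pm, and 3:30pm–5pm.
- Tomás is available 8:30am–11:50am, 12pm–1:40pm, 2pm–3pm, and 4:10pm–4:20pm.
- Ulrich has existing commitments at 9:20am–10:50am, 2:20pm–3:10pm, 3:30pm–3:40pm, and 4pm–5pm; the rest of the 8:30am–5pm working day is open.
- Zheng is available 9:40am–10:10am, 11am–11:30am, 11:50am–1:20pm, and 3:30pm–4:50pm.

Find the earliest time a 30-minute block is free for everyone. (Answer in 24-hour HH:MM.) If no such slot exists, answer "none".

none

Ulrich free within 08:30–17:00: 08:30–09:20, 10:50–14:20, 15:10–15:30, 15:40–16:00.
Oren ∩ Tomás: 08:30–09:20, 10:20–10:40, 11:20–11:50, 12:00–12:20, 14:30–14:40, 16:10–16:20.
Oren ∩ Tomás ∩ Ulrich: 08:30–09:20, 11:20–11:50, 12:00–12:20.
Oren ∩ Tomás ∩ Ulrich ∩ Zheng: 11:20–11:30, 12:00–12:20.
Windows ≥ 30 min: (none).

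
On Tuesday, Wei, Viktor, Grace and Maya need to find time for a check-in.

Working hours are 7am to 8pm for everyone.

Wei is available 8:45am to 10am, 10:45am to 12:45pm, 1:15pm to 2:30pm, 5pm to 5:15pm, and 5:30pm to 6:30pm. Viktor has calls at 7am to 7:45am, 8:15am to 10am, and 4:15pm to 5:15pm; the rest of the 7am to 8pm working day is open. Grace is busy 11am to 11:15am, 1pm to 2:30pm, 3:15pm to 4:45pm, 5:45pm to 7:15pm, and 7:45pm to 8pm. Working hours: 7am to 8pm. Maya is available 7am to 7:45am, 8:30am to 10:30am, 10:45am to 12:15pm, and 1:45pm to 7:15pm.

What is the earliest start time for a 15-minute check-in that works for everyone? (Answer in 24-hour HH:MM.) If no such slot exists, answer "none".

10:45

Viktor free within 07:00–20:00: 07:45–08:15, 10:00–16:15, 17:15–20:00.
Grace free within 07:00–20:00: 07:00–11:00, 11:15–13:00, 14:30–15:15, 16:45–17:45, 19:15–19:45.
Wei ∩ Viktor: 10:45–12:45, 13:15–14:30, 17:30–18:30.
Wei ∩ Viktor ∩ Grace: 10:45–11:00, 11:15–12:45, 17:30–17:45.
Wei ∩ Viktor ∩ Grace ∩ Maya: 10:45–11:00, 11:15–12:15, 17:30–17:45.
Windows ≥ 15 min: 10:45–11:00, 11:15–12:15, 17:30–17:45.
Earliest such window starts at 10:45.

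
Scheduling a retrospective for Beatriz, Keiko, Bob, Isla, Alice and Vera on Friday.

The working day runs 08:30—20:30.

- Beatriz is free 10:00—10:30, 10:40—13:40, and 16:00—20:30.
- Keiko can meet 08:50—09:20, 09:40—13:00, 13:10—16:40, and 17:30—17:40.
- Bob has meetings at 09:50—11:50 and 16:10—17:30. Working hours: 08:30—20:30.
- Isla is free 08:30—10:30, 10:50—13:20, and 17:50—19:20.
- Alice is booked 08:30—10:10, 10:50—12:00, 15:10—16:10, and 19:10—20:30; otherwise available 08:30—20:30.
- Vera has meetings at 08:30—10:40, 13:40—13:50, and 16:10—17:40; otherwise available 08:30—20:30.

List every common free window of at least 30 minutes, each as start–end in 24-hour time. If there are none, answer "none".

12:00–13:00

Bob free within 08:30–20:30: 08:30–09:50, 11:50–16:10, 17:30–20:30.
Alice free within 08:30–20:30: 10:10–10:50, 12:00–15:10, 16:10–19:10.
Vera free within 08:30–20:30: 10:40–13:40, 13:50–16:10, 17:40–20:30.
Beatriz ∩ Keiko: 10:00–10:30, 10:40–13:00, 13:10–13:40, 16:00–16:40, 17:30–17:40.
Beatriz ∩ Keiko ∩ Bob: 11:50–13:00, 13:10–13:40, 16:00–16:10, 17:30–17:40.
Beatriz ∩ Keiko ∩ Bob ∩ Isla: 11:50–13:00, 13:10–13:20.
Beatriz ∩ Keiko ∩ Bob ∩ Isla ∩ Alice: 12:00–13:00, 13:10–13:20.
Beatriz ∩ Keiko ∩ Bob ∩ Isla ∩ Alice ∩ Vera: 12:00–13:00, 13:10–13:20.
Windows ≥ 30 min: 12:00–13:00.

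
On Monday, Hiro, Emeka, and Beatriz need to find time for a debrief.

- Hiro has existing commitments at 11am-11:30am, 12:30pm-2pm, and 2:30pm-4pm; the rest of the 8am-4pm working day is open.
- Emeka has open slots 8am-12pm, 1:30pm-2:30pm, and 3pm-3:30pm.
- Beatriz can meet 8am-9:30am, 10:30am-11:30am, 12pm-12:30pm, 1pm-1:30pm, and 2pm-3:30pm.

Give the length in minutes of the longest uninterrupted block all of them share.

Hiro free within 08:00–16:00: 08:00–11:00, 11:30–12:30, 14:00–14:30.
Hiro ∩ Emeka: 08:00–11:00, 11:30–12:00, 14:00–14:30.
Hiro ∩ Emeka ∩ Beatriz: 08:00–09:30, 10:30–11:00, 14:00–14:30.
Common window lengths: 90, 30, 30 min; longest is 90.

90 minutes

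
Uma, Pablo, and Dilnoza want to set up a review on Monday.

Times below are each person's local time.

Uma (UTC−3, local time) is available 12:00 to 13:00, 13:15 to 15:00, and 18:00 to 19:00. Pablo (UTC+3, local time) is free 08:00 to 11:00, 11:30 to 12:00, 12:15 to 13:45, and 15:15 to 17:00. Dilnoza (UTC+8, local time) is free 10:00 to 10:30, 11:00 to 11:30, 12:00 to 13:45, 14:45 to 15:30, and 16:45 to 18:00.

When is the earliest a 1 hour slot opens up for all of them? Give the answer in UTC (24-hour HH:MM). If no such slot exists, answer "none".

none

Uma → UTC: 15:00–16:00, 16:15–18:00, 21:00–22:00.
Pablo → UTC: 05:00–08:00, 08:30–09:00, 09:15–10:45, 12:15–14:00.
Dilnoza → UTC: 02:00–02:30, 03:00–03:30, 04:00–05:45, 06:45–07:30, 08:45–10:00.
Uma ∩ Pablo: (none).
Uma ∩ Pablo ∩ Dilnoza: (none).
Windows ≥ 60 min: (none).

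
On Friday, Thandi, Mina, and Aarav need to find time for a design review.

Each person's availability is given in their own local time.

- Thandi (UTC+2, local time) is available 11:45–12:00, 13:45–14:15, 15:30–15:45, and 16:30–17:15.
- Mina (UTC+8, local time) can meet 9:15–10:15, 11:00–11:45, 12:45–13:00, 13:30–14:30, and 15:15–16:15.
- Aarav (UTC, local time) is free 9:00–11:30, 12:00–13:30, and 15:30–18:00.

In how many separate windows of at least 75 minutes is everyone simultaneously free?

0

Thandi → UTC: 09:45–10:00, 11:45–12:15, 13:30–13:45, 14:30–15:15.
Mina → UTC: 01:15–02:15, 03:00–03:45, 04:45–05:00, 05:30–06:30, 07:15–08:15.
Aarav → UTC: 09:00–11:30, 12:00–13:30, 15:30–18:00.
Thandi ∩ Mina: (none).
Thandi ∩ Mina ∩ Aarav: (none).
Windows ≥ 75 min: (none).
That's 0 windows.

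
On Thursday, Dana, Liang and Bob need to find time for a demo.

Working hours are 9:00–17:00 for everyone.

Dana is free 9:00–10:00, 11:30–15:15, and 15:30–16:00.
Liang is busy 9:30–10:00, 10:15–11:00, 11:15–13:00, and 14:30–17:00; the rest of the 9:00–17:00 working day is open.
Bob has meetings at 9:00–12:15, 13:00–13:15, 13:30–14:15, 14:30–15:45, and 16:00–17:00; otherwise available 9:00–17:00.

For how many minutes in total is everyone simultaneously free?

Liang free within 09:00–17:00: 09:00–09:30, 10:00–10:15, 11:00–11:15, 13:00–14:30.
Bob free within 09:00–17:00: 12:15–13:00, 13:15–13:30, 14:15–14:30, 15:45–16:00.
Dana ∩ Liang: 09:00–09:30, 13:00–14:30.
Dana ∩ Liang ∩ Bob: 13:15–13:30, 14:15–14:30.
Total common minutes: 15 + 15 = 30.

30 minutes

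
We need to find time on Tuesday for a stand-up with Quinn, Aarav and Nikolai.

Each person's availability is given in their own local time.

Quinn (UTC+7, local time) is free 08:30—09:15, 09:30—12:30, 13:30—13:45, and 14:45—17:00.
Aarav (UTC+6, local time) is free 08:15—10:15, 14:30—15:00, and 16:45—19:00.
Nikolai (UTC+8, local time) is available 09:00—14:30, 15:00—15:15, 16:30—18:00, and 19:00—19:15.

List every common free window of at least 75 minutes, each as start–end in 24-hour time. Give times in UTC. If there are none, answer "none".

Quinn → UTC: 01:30–02:15, 02:30–05:30, 06:30–06:45, 07:45–10:00.
Aarav → UTC: 02:15–04:15, 08:30–09:00, 10:45–13:00.
Nikolai → UTC: 01:00–06:30, 07:00–07:15, 08:30–10:00, 11:00–11:15.
Quinn ∩ Aarav: 02:30–04:15, 08:30–09:00.
Quinn ∩ Aarav ∩ Nikolai: 02:30–04:15, 08:30–09:00.
Windows ≥ 75 min: 02:30–04:15.

02:30–04:15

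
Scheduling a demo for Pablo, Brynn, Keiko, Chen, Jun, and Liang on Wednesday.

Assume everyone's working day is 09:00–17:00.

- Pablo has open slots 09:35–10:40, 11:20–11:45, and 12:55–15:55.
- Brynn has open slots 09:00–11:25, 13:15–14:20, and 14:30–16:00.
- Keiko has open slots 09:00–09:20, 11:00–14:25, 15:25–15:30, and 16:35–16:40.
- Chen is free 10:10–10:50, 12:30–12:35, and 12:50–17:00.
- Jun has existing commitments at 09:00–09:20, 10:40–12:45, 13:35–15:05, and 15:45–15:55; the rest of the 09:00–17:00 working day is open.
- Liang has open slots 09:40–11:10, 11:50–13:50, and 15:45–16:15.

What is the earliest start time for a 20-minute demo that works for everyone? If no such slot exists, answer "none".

Jun free within 09:00–17:00: 09:20–10:40, 12:45–13:35, 15:05–15:45, 15:55–17:00.
Pablo ∩ Brynn: 09:35–10:40, 11:20–11:25, 13:15–14:20, 14:30–15:55.
Pablo ∩ Brynn ∩ Keiko: 11:20–11:25, 13:15–14:20, 15:25–15:30.
Pablo ∩ Brynn ∩ Keiko ∩ Chen: 13:15–14:20, 15:25–15:30.
Pablo ∩ Brynn ∩ Keiko ∩ Chen ∩ Jun: 13:15–13:35, 15:25–15:30.
Pablo ∩ Brynn ∩ Keiko ∩ Chen ∩ Jun ∩ Liang: 13:15–13:35.
Windows ≥ 20 min: 13:15–13:35.
Earliest such window starts at 13:15.

13:15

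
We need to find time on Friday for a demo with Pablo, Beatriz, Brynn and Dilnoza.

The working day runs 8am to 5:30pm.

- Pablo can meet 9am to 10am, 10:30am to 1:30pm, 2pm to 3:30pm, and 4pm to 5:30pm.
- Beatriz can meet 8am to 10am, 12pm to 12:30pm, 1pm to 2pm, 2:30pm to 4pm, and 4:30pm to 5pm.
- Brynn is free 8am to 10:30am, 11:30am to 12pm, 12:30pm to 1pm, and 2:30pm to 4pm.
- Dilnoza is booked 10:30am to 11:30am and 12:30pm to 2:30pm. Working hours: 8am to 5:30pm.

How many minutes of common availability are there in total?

Dilnoza free within 08:00–17:30: 08:00–10:30, 11:30–12:30, 14:30–17:30.
Pablo ∩ Beatriz: 09:00–10:00, 12:00–12:30, 13:00–13:30, 14:30–15:30, 16:30–17:00.
Pablo ∩ Beatriz ∩ Brynn: 09:00–10:00, 14:30–15:30.
Pablo ∩ Beatriz ∩ Brynn ∩ Dilnoza: 09:00–10:00, 14:30–15:30.
Total common minutes: 60 + 60 = 120.

120 minutes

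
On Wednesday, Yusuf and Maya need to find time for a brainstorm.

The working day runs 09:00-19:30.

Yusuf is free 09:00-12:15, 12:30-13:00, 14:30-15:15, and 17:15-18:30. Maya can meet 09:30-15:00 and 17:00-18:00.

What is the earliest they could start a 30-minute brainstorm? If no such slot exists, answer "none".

09:30

Yusuf ∩ Maya: 09:30–12:15, 12:30–13:00, 14:30–15:00, 17:15–18:00.
Windows ≥ 30 min: 09:30–12:15, 12:30–13:00, 14:30–15:00, 17:15–18:00.
Earliest such window starts at 09:30.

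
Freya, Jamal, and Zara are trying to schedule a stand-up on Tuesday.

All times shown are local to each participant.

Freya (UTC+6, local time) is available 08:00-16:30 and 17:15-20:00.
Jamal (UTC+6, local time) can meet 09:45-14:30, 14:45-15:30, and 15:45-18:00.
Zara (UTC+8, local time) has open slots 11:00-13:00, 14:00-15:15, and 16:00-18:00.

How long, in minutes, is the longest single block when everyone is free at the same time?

75 minutes

Freya → UTC: 02:00–10:30, 11:15–14:00.
Jamal → UTC: 03:45–08:30, 08:45–09:30, 09:45–12:00.
Zara → UTC: 03:00–05:00, 06:00–07:15, 08:00–10:00.
Freya ∩ Jamal: 03:45–08:30, 08:45–09:30, 09:45–10:30, 11:15–12:00.
Freya ∩ Jamal ∩ Zara: 03:45–05:00, 06:00–07:15, 08:00–08:30, 08:45–09:30, 09:45–10:00.
Common window lengths: 75, 75, 30, 45, 15 min; longest is 75.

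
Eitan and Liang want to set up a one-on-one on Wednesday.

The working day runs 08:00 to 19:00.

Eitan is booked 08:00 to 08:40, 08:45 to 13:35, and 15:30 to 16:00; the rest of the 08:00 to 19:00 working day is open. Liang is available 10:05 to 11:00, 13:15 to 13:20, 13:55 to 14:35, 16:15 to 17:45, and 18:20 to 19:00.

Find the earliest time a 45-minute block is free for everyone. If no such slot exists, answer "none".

Eitan free within 08:00–19:00: 08:40–08:45, 13:35–15:30, 16:00–19:00.
Eitan ∩ Liang: 13:55–14:35, 16:15–17:45, 18:20–19:00.
Windows ≥ 45 min: 16:15–17:45.
Earliest such window starts at 16:15.

16:15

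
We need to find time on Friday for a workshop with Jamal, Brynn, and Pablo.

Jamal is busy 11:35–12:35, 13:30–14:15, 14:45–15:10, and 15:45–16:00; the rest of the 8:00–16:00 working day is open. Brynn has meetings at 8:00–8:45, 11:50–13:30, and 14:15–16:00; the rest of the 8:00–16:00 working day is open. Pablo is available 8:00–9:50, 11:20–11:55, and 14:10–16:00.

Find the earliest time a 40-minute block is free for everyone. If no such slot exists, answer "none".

08:45

Jamal free within 08:00–16:00: 08:00–11:35, 12:35–13:30, 14:15–14:45, 15:10–15:45.
Brynn free within 08:00–16:00: 08:45–11:50, 13:30–14:15.
Jamal ∩ Brynn: 08:45–11:35.
Jamal ∩ Brynn ∩ Pablo: 08:45–09:50, 11:20–11:35.
Windows ≥ 40 min: 08:45–09:50.
Earliest such window starts at 08:45.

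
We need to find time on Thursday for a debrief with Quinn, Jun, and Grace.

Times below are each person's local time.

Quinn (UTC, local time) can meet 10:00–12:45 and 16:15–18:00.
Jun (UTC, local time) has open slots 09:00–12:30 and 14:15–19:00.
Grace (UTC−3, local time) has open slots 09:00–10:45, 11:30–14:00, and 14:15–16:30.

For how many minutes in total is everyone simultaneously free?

120 minutes

Quinn → UTC: 10:00–12:45, 16:15–18:00.
Jun → UTC: 09:00–12:30, 14:15–19:00.
Grace → UTC: 12:00–13:45, 14:30–17:00, 17:15–19:30.
Quinn ∩ Jun: 10:00–12:30, 16:15–18:00.
Quinn ∩ Jun ∩ Grace: 12:00–12:30, 16:15–17:00, 17:15–18:00.
Total common minutes: 30 + 45 + 45 = 120.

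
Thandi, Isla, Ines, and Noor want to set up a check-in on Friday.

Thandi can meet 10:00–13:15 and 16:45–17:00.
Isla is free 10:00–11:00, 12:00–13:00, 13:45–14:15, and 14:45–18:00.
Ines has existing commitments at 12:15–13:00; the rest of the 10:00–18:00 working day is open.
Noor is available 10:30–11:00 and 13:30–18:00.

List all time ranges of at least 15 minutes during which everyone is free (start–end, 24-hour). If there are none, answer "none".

Ines free within 10:00–18:00: 10:00–12:15, 13:00–18:00.
Thandi ∩ Isla: 10:00–11:00, 12:00–13:00, 16:45–17:00.
Thandi ∩ Isla ∩ Ines: 10:00–11:00, 12:00–12:15, 16:45–17:00.
Thandi ∩ Isla ∩ Ines ∩ Noor: 10:30–11:00, 16:45–17:00.
Windows ≥ 15 min: 10:30–11:00, 16:45–17:00.

10:30–11:00, 16:45–17:00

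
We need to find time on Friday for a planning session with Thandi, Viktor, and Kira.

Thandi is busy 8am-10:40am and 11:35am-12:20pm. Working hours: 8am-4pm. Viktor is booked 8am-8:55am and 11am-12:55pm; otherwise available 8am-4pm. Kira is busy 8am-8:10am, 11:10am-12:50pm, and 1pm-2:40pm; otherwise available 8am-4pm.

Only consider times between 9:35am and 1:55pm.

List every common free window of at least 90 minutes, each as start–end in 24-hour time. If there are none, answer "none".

Thandi free within 08:00–16:00: 10:40–11:35, 12:20–16:00.
Viktor free within 08:00–16:00: 08:55–11:00, 12:55–16:00.
Kira free within 08:00–16:00: 08:10–11:10, 12:50–13:00, 14:40–16:00.
Thandi ∩ Viktor: 10:40–11:00, 12:55–16:00.
Thandi ∩ Viktor ∩ Kira: 10:40–11:00, 12:55–13:00, 14:40–16:00.
Restricted to 09:35–13:55: 10:40–11:00, 12:55–13:00.
Windows ≥ 90 min: (none).

none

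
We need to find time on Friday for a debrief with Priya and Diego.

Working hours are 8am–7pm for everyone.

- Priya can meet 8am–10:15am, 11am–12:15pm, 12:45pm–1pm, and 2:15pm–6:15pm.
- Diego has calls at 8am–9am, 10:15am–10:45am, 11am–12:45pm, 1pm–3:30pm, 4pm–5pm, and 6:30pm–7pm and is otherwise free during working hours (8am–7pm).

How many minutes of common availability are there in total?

195 minutes

Diego free within 08:00–19:00: 09:00–10:15, 10:45–11:00, 12:45–13:00, 15:30–16:00, 17:00–18:30.
Priya ∩ Diego: 09:00–10:15, 12:45–13:00, 15:30–16:00, 17:00–18:15.
Total common minutes: 75 + 15 + 30 + 75 = 195.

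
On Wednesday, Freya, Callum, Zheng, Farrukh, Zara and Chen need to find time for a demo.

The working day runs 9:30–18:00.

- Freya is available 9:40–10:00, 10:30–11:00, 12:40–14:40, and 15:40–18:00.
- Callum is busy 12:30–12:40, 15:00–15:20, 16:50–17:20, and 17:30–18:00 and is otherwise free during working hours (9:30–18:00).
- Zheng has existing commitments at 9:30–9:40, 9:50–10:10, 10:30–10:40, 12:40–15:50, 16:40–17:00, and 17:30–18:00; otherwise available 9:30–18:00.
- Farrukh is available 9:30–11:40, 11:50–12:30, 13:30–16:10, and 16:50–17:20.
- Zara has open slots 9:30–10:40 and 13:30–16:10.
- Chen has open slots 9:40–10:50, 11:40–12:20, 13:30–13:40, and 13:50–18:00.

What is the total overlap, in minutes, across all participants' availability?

30 minutes

Callum free within 09:30–18:00: 09:30–12:30, 12:40–15:00, 15:20–16:50, 17:20–17:30.
Zheng free within 09:30–18:00: 09:40–09:50, 10:10–10:30, 10:40–12:40, 15:50–16:40, 17:00–17:30.
Freya ∩ Callum: 09:40–10:00, 10:30–11:00, 12:40–14:40, 15:40–16:50, 17:20–17:30.
Freya ∩ Callum ∩ Zheng: 09:40–09:50, 10:40–11:00, 15:50–16:40, 17:20–17:30.
Freya ∩ Callum ∩ Zheng ∩ Farrukh: 09:40–09:50, 10:40–11:00, 15:50–16:10.
Freya ∩ Callum ∩ Zheng ∩ Farrukh ∩ Zara: 09:40–09:50, 15:50–16:10.
Freya ∩ Callum ∩ Zheng ∩ Farrukh ∩ Zara ∩ Chen: 09:40–09:50, 15:50–16:10.
Total common minutes: 10 + 20 = 30.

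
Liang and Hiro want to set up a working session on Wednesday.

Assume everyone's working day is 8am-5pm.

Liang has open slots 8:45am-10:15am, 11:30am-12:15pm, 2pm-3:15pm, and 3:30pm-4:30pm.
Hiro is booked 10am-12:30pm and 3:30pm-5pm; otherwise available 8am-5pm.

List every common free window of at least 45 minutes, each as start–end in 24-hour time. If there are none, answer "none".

08:45–10:00, 14:00–15:15

Hiro free within 08:00–17:00: 08:00–10:00, 12:30–15:30.
Liang ∩ Hiro: 08:45–10:00, 14:00–15:15.
Windows ≥ 45 min: 08:45–10:00, 14:00–15:15.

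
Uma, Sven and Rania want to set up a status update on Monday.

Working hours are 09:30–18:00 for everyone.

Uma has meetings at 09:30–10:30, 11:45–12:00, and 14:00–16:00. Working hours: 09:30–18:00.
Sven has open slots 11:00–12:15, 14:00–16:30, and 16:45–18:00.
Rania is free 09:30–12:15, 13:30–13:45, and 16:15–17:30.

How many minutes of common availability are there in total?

Uma free within 09:30–18:00: 10:30–11:45, 12:00–14:00, 16:00–18:00.
Uma ∩ Sven: 11:00–11:45, 12:00–12:15, 16:00–16:30, 16:45–18:00.
Uma ∩ Sven ∩ Rania: 11:00–11:45, 12:00–12:15, 16:15–16:30, 16:45–17:30.
Total common minutes: 45 + 15 + 15 + 45 = 120.

120 minutes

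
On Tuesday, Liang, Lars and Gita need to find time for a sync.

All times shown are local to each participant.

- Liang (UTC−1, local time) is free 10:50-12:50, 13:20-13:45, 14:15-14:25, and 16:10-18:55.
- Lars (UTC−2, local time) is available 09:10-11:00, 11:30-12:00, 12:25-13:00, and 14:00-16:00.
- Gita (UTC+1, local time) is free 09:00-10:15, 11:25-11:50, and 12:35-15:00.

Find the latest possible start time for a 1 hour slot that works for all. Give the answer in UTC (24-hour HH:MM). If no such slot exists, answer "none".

Liang → UTC: 11:50–13:50, 14:20–14:45, 15:15–15:25, 17:10–19:55.
Lars → UTC: 11:10–13:00, 13:30–14:00, 14:25–15:00, 16:00–18:00.
Gita → UTC: 08:00–09:15, 10:25–10:50, 11:35–14:00.
Liang ∩ Lars: 11:50–13:00, 13:30–13:50, 14:25–14:45, 17:10–18:00.
Liang ∩ Lars ∩ Gita: 11:50–13:00, 13:30–13:50.
Windows ≥ 60 min: 11:50–13:00.
Latest start in the last window 11:50–13:00 is 13:00 − 60 min = 12:00.

12:00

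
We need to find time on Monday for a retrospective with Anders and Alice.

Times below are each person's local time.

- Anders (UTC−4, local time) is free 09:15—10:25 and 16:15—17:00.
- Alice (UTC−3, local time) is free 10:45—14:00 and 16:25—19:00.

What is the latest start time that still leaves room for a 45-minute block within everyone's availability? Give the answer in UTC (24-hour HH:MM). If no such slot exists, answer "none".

Anders → UTC: 13:15–14:25, 20:15–21:00.
Alice → UTC: 13:45–17:00, 19:25–22:00.
Anders ∩ Alice: 13:45–14:25, 20:15–21:00.
Windows ≥ 45 min: 20:15–21:00.
Latest start in the last window 20:15–21:00 is 21:00 − 45 min = 20:15.

20:15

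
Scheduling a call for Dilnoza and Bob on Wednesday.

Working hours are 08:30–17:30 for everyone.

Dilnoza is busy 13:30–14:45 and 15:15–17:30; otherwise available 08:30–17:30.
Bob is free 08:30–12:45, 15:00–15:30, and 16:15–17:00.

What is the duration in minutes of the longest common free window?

255 minutes

Dilnoza free within 08:30–17:30: 08:30–13:30, 14:45–15:15.
Dilnoza ∩ Bob: 08:30–12:45, 15:00–15:15.
Common window lengths: 255, 15 min; longest is 255.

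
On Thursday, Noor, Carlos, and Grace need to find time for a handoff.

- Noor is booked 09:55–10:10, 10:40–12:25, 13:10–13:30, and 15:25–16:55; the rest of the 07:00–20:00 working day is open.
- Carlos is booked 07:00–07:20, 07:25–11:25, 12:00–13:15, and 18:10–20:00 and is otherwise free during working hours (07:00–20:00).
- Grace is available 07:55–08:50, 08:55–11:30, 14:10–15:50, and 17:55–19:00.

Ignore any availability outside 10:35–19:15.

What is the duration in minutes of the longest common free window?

Noor free within 07:00–20:00: 07:00–09:55, 10:10–10:40, 12:25–13:10, 13:30–15:25, 16:55–20:00.
Carlos free within 07:00–20:00: 07:20–07:25, 11:25–12:00, 13:15–18:10.
Noor ∩ Carlos: 07:20–07:25, 13:30–15:25, 16:55–18:10.
Noor ∩ Carlos ∩ Grace: 14:10–15:25, 17:55–18:10.
Restricted to 10:35–19:15: 14:10–15:25, 17:55–18:10.
Common window lengths: 75, 15 min; longest is 75.

75 minutes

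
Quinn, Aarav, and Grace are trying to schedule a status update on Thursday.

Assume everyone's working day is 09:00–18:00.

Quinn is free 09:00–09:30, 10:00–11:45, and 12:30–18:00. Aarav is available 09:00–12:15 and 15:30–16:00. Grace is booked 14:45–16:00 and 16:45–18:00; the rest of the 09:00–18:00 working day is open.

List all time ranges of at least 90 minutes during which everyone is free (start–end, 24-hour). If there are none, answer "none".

10:00–11:45

Grace free within 09:00–18:00: 09:00–14:45, 16:00–16:45.
Quinn ∩ Aarav: 09:00–09:30, 10:00–11:45, 15:30–16:00.
Quinn ∩ Aarav ∩ Grace: 09:00–09:30, 10:00–11:45.
Windows ≥ 90 min: 10:00–11:45.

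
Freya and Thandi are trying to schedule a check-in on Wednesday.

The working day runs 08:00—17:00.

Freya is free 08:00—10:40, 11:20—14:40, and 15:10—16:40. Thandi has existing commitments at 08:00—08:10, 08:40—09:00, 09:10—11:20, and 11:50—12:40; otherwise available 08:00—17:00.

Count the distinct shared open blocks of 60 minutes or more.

2

Thandi free within 08:00–17:00: 08:10–08:40, 09:00–09:10, 11:20–11:50, 12:40–17:00.
Freya ∩ Thandi: 08:10–08:40, 09:00–09:10, 11:20–11:50, 12:40–14:40, 15:10–16:40.
Windows ≥ 60 min: 12:40–14:40, 15:10–16:40.
That's 2 windows.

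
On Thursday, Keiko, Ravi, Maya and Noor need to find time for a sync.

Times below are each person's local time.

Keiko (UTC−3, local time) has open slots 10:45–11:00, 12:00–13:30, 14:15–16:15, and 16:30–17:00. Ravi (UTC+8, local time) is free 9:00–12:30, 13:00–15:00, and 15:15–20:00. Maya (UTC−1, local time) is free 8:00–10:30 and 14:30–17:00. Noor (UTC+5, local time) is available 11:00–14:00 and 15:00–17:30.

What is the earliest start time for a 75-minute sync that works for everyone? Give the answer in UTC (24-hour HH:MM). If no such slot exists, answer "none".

Keiko → UTC: 13:45–14:00, 15:00–16:30, 17:15–19:15, 19:30–20:00.
Ravi → UTC: 01:00–04:30, 05:00–07:00, 07:15–12:00.
Maya → UTC: 09:00–11:30, 15:30–18:00.
Noor → UTC: 06:00–09:00, 10:00–12:30.
Keiko ∩ Ravi: (none).
Keiko ∩ Ravi ∩ Maya: (none).
Keiko ∩ Ravi ∩ Maya ∩ Noor: (none).
Windows ≥ 75 min: (none).

none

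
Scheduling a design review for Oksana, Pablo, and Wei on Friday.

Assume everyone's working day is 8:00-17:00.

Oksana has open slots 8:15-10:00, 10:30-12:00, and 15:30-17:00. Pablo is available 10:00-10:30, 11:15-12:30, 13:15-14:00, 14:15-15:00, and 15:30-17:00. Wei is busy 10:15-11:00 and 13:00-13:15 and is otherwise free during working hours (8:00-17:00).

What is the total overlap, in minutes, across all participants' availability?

Wei free within 08:00–17:00: 08:00–10:15, 11:00–13:00, 13:15–17:00.
Oksana ∩ Pablo: 11:15–12:00, 15:30–17:00.
Oksana ∩ Pablo ∩ Wei: 11:15–12:00, 15:30–17:00.
Total common minutes: 45 + 90 = 135.

135 minutes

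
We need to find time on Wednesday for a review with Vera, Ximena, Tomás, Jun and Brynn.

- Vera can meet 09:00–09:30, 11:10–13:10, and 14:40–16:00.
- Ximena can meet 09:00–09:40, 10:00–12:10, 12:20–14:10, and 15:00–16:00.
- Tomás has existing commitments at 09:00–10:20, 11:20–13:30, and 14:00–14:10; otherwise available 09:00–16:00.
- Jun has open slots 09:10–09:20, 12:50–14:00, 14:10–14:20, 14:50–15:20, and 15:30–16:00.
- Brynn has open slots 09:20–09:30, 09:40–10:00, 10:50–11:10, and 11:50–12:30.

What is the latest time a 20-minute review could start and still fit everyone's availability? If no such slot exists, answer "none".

none

Tomás free within 09:00–16:00: 10:20–11:20, 13:30–14:00, 14:10–16:00.
Vera ∩ Ximena: 09:00–09:30, 11:10–12:10, 12:20–13:10, 15:00–16:00.
Vera ∩ Ximena ∩ Tomás: 11:10–11:20, 15:00–16:00.
Vera ∩ Ximena ∩ Tomás ∩ Jun: 15:00–15:20, 15:30–16:00.
Vera ∩ Ximena ∩ Tomás ∩ Jun ∩ Brynn: (none).
Windows ≥ 20 min: (none).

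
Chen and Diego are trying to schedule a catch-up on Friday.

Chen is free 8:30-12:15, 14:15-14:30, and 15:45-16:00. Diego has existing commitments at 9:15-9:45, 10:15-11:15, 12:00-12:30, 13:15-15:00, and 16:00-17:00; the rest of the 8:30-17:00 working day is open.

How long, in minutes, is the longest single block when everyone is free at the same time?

Diego free within 08:30–17:00: 08:30–09:15, 09:45–10:15, 11:15–12:00, 12:30–13:15, 15:00–16:00.
Chen ∩ Diego: 08:30–09:15, 09:45–10:15, 11:15–12:00, 15:45–16:00.
Common window lengths: 45, 30, 45, 15 min; longest is 45.

45 minutes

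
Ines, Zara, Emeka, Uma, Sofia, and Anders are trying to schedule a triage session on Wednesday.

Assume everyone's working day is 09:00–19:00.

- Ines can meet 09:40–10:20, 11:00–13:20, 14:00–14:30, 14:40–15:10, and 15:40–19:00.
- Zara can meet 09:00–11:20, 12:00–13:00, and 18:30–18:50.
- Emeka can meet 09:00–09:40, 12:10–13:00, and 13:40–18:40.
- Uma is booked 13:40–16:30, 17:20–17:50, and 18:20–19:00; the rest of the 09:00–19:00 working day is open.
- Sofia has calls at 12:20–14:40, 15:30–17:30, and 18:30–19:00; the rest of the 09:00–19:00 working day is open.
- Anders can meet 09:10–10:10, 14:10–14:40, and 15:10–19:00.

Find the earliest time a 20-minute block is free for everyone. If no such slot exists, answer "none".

Uma free within 09:00–19:00: 09:00–13:40, 16:30–17:20, 17:50–18:20.
Sofia free within 09:00–19:00: 09:00–12:20, 14:40–15:30, 17:30–18:30.
Ines ∩ Zara: 09:40–10:20, 11:00–11:20, 12:00–13:00, 18:30–18:50.
Ines ∩ Zara ∩ Emeka: 12:10–13:00, 18:30–18:40.
Ines ∩ Zara ∩ Emeka ∩ Uma: 12:10–13:00.
Ines ∩ Zara ∩ Emeka ∩ Uma ∩ Sofia: 12:10–12:20.
Ines ∩ Zara ∩ Emeka ∩ Uma ∩ Sofia ∩ Anders: (none).
Windows ≥ 20 min: (none).

none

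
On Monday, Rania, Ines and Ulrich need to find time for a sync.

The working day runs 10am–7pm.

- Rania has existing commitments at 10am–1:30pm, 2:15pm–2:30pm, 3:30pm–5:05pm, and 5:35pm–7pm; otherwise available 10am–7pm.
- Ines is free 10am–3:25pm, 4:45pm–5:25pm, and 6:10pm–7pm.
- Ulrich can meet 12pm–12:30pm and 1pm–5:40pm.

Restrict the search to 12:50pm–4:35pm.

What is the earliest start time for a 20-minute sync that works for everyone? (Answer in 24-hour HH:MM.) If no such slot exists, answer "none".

13:30

Rania free within 10:00–19:00: 13:30–14:15, 14:30–15:30, 17:05–17:35.
Rania ∩ Ines: 13:30–14:15, 14:30–15:25, 17:05–17:25.
Rania ∩ Ines ∩ Ulrich: 13:30–14:15, 14:30–15:25, 17:05–17:25.
Restricted to 12:50–16:35: 13:30–14:15, 14:30–15:25.
Windows ≥ 20 min: 13:30–14:15, 14:30–15:25.
Earliest such window starts at 13:30.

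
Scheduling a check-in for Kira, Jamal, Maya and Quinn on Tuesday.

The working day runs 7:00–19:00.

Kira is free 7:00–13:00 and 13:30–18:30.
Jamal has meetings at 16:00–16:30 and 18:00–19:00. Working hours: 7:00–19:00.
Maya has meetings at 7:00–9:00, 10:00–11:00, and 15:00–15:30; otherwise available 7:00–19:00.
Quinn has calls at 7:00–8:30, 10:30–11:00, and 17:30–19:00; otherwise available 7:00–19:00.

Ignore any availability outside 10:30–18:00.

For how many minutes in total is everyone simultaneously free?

Jamal free within 07:00–19:00: 07:00–16:00, 16:30–18:00.
Maya free within 07:00–19:00: 09:00–10:00, 11:00–15:00, 15:30–19:00.
Quinn free within 07:00–19:00: 08:30–10:30, 11:00–17:30.
Kira ∩ Jamal: 07:00–13:00, 13:30–16:00, 16:30–18:00.
Kira ∩ Jamal ∩ Maya: 09:00–10:00, 11:00–13:00, 13:30–15:00, 15:30–16:00, 16:30–18:00.
Kira ∩ Jamal ∩ Maya ∩ Quinn: 09:00–10:00, 11:00–13:00, 13:30–15:00, 15:30–16:00, 16:30–17:30.
Restricted to 10:30–18:00: 11:00–13:00, 13:30–15:00, 15:30–16:00, 16:30–17:30.
Total common minutes: 120 + 90 + 30 + 60 = 300.

300 minutes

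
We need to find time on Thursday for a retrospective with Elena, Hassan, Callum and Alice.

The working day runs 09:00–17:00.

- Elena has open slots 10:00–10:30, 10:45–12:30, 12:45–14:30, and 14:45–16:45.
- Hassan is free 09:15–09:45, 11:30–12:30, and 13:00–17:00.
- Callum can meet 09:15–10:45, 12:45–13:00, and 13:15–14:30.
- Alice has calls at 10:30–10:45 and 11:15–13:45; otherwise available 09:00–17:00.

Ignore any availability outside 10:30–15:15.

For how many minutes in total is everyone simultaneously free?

Alice free within 09:00–17:00: 09:00–10:30, 10:45–11:15, 13:45–17:00.
Elena ∩ Hassan: 11:30–12:30, 13:00–14:30, 14:45–16:45.
Elena ∩ Hassan ∩ Callum: 13:15–14:30.
Elena ∩ Hassan ∩ Callum ∩ Alice: 13:45–14:30.
Restricted to 10:30–15:15: 13:45–14:30.
Total common minutes: 45.

45 minutes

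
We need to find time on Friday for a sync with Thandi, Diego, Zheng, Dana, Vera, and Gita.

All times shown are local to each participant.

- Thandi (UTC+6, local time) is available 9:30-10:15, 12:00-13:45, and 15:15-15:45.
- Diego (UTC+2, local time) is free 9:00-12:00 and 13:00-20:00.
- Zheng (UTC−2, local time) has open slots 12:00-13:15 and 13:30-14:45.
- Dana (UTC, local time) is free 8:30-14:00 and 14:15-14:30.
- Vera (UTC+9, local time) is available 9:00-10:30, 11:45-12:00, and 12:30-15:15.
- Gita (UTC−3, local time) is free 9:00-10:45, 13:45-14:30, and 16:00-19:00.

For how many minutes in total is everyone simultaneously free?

0 minutes

Thandi → UTC: 03:30–04:15, 06:00–07:45, 09:15–09:45.
Diego → UTC: 07:00–10:00, 11:00–18:00.
Zheng → UTC: 14:00–15:15, 15:30–16:45.
Dana → UTC: 08:30–14:00, 14:15–14:30.
Vera → UTC: 00:00–01:30, 02:45–03:00, 03:30–06:15.
Gita → UTC: 12:00–13:45, 16:45–17:30, 19:00–22:00.
Thandi ∩ Diego: 07:00–07:45, 09:15–09:45.
Thandi ∩ Diego ∩ Zheng: (none).
Thandi ∩ Diego ∩ Zheng ∩ Dana: (none).
Thandi ∩ Diego ∩ Zheng ∩ Dana ∩ Vera: (none).
Thandi ∩ Diego ∩ Zheng ∩ Dana ∩ Vera ∩ Gita: (none).
Total common minutes: 0.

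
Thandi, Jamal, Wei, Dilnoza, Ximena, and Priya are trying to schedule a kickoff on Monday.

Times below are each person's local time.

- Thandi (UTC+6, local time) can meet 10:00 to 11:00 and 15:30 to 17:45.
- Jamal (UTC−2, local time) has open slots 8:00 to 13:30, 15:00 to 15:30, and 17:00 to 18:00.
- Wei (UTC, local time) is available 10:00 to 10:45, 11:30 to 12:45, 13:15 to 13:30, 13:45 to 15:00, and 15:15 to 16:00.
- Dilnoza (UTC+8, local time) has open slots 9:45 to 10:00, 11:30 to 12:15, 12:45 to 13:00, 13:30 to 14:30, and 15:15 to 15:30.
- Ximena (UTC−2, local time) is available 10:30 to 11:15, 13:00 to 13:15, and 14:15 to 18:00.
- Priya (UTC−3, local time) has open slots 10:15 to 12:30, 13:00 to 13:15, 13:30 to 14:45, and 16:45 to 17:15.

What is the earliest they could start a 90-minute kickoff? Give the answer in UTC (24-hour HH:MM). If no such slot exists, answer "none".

none

Thandi → UTC: 04:00–05:00, 09:30–11:45.
Jamal → UTC: 10:00–15:30, 17:00–17:30, 19:00–20:00.
Wei → UTC: 10:00–10:45, 11:30–12:45, 13:15–13:30, 13:45–15:00, 15:15–16:00.
Dilnoza → UTC: 01:45–02:00, 03:30–04:15, 04:45–05:00, 05:30–06:30, 07:15–07:30.
Ximena → UTC: 12:30–13:15, 15:00–15:15, 16:15–20:00.
Priya → UTC: 13:15–15:30, 16:00–16:15, 16:30–17:45, 19:45–20:15.
Thandi ∩ Jamal: 10:00–11:45.
Thandi ∩ Jamal ∩ Wei: 10:00–10:45, 11:30–11:45.
Thandi ∩ Jamal ∩ Wei ∩ Dilnoza: (none).
Thandi ∩ Jamal ∩ Wei ∩ Dilnoza ∩ Ximena: (none).
Thandi ∩ Jamal ∩ Wei ∩ Dilnoza ∩ Ximena ∩ Priya: (none).
Windows ≥ 90 min: (none).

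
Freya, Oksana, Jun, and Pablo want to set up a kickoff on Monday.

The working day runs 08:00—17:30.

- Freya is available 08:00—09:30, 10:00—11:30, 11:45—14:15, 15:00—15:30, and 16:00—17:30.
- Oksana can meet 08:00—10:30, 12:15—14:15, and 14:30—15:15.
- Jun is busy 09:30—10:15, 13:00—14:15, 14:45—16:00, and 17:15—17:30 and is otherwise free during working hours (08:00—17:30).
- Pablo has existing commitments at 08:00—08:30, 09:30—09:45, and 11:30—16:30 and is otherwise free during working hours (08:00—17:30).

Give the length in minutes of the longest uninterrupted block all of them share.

60 minutes

Jun free within 08:00–17:30: 08:00–09:30, 10:15–13:00, 14:15–14:45, 16:00–17:15.
Pablo free within 08:00–17:30: 08:30–09:30, 09:45–11:30, 16:30–17:30.
Freya ∩ Oksana: 08:00–09:30, 10:00–10:30, 12:15–14:15, 15:00–15:15.
Freya ∩ Oksana ∩ Jun: 08:00–09:30, 10:15–10:30, 12:15–13:00.
Freya ∩ Oksana ∩ Jun ∩ Pablo: 08:30–09:30, 10:15–10:30.
Common window lengths: 60, 15 min; longest is 60.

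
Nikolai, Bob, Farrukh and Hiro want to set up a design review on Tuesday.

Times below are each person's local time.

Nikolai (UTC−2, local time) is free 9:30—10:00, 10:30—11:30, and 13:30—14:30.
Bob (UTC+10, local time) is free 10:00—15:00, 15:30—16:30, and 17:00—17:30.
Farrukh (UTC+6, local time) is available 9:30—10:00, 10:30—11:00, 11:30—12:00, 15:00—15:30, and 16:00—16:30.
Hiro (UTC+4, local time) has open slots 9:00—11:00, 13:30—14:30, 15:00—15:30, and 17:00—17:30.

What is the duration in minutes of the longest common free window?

Nikolai → UTC: 11:30–12:00, 12:30–13:30, 15:30–16:30.
Bob → UTC: 00:00–05:00, 05:30–06:30, 07:00–07:30.
Farrukh → UTC: 03:30–04:00, 04:30–05:00, 05:30–06:00, 09:00–09:30, 10:00–10:30.
Hiro → UTC: 05:00–07:00, 09:30–10:30, 11:00–11:30, 13:00–13:30.
Nikolai ∩ Bob: (none).
Nikolai ∩ Bob ∩ Farrukh: (none).
Nikolai ∩ Bob ∩ Farrukh ∩ Hiro: (none).
No common window.

0 minutes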